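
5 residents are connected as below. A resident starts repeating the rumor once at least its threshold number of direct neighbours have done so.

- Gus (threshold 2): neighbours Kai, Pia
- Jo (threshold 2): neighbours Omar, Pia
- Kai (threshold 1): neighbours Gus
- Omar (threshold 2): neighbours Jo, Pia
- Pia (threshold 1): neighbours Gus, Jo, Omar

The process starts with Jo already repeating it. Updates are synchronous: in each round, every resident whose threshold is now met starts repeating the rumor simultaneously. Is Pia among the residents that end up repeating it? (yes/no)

yes

Round 1 — Jo starts repeating the rumor (initial).
Round 2 — checking thresholds:
  Omar: 1 of 2 neighbours < 2, holds.
  Pia: 1 of 3 neighbours ≥ 1, starts repeating the rumor.
Round 3 — checking thresholds:
  Gus: 1 of 2 neighbours < 2, holds.
  Omar: 2 of 2 neighbours ≥ 2, starts repeating the rumor.
Round 4 — no new spreads; cascade stops.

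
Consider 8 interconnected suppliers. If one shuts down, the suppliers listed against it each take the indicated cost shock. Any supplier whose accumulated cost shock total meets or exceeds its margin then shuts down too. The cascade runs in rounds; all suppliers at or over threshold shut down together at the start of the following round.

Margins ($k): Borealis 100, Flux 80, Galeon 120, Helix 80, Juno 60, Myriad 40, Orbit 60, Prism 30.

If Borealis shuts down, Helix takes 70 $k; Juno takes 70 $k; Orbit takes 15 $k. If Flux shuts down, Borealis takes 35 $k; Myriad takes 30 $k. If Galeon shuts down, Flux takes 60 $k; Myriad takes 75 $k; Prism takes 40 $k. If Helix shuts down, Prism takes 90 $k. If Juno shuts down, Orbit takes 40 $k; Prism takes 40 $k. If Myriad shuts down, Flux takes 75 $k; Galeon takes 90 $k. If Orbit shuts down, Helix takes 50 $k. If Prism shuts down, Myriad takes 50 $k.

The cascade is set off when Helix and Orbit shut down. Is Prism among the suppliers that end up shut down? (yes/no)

Round 1 — Helix, Orbit shut down (initial).
  Prism: +90 → 90 ≥ 30
Round 2 — Prism shuts down.
  Myriad: +50 → 50 ≥ 40
Round 3 — Myriad shuts down.
  Flux: +75 → 75 < 80
  Galeon: +90 → 90 < 120
No further shutdowns.

yes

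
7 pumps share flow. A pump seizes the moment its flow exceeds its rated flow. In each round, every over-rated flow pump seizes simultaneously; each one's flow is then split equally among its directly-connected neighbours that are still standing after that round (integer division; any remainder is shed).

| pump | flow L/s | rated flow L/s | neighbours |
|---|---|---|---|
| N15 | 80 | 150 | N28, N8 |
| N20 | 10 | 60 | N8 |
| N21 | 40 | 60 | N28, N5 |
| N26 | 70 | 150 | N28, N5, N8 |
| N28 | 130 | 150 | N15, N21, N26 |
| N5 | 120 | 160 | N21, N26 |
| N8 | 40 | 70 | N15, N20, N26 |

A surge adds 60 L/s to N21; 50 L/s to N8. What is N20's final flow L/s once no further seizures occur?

Round 1 — N21 at 100 > 60; N8 at 90 > 70. N21, N8 seize.
  N21 sheds 100 L/s to N28, N5: 50 each.
    N28: 130+50 = 180 > 150
    N5: 120+50 = 170 > 160
  N8 sheds 90 L/s to N15, N20, N26: 30 each.
    N15: 80+30 = 110 ≤ 150
    N20: 10+30 = 40 ≤ 60
    N26: 70+30 = 100 ≤ 150
Round 2 — N28, N5 seize.
  N28 sheds 180 L/s to N15, N26: 90 each.
    N15: 110+90 = 200 > 150
    N26: 100+90 = 190 > 150
  N5 sheds 170 L/s to N26: 170 each.
    N26: 190+170 = 360 > 150
Round 3 — N15, N26 seize.
  N15 sheds 200 L/s: no online neighbours, lost.
  N26 sheds 360 L/s: no online neighbours, lost.
No further seizures.

40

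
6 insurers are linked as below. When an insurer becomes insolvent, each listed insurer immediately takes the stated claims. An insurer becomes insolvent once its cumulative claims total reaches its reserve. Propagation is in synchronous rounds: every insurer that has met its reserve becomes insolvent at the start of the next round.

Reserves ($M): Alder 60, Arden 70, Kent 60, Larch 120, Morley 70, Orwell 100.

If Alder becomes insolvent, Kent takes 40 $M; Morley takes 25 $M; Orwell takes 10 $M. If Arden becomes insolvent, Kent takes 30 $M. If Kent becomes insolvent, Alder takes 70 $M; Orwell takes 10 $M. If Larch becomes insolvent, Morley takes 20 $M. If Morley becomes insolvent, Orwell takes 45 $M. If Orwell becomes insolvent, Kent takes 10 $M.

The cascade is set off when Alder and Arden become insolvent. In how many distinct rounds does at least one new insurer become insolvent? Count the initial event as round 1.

2

Round 1 — Alder, Arden become insolvent (initial).
  Kent: +40+30 → 70 ≥ 60
  Morley: +25 → 25 < 70
  Orwell: +10 → 10 < 100
Round 2 — Kent becomes insolvent.
  Orwell: +10 → 20 < 100
No further insolvencies.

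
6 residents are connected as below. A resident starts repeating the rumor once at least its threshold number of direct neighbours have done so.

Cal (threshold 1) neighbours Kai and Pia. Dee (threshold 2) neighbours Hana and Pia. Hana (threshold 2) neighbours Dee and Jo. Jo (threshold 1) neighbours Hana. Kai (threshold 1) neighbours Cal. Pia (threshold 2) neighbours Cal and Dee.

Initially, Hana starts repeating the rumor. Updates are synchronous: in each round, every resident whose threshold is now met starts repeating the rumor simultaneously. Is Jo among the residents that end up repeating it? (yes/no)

Round 1 — Hana starts repeating the rumor (initial).
Round 2 — checking thresholds:
  Dee: 1 of 2 neighbours < 2, below threshold.
  Jo: 1 of 1 neighbours ≥ 1, starts repeating the rumor.
Round 3 — no new spreads; cascade stops.

yes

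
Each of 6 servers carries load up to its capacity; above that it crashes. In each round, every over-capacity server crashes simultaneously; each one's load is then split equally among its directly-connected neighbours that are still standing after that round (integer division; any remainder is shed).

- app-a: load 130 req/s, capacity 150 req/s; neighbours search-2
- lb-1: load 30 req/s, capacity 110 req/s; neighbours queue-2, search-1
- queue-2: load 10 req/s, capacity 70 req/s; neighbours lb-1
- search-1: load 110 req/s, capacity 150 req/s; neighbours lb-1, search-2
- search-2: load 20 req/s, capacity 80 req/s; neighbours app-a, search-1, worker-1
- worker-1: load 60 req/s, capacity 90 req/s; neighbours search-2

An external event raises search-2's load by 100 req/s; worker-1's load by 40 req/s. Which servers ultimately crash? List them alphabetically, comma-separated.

app-a, lb-1, queue-2, search-1, search-2, worker-1

Round 1 — search-2 at 120 > 80; worker-1 at 100 > 90. search-2, worker-1 crash.
  search-2 sheds 120 req/s to app-a, search-1: 60 each.
    app-a: 130+60 = 190 > 150
    search-1: 110+60 = 170 > 150
  worker-1 sheds 100 req/s: no online neighbours, lost.
Round 2 — app-a, search-1 crash.
  app-a sheds 190 req/s: no online neighbours, lost.
  search-1 sheds 170 req/s to lb-1: 170 each.
    lb-1: 30+170 = 200 > 110
Round 3 — lb-1 crashes.
  lb-1 sheds 200 req/s to queue-2: 200 each.
    queue-2: 10+200 = 210 > 70
Round 4 — queue-2 crashes.
  queue-2 sheds 210 req/s: no online neighbours, lost.
No further crashes.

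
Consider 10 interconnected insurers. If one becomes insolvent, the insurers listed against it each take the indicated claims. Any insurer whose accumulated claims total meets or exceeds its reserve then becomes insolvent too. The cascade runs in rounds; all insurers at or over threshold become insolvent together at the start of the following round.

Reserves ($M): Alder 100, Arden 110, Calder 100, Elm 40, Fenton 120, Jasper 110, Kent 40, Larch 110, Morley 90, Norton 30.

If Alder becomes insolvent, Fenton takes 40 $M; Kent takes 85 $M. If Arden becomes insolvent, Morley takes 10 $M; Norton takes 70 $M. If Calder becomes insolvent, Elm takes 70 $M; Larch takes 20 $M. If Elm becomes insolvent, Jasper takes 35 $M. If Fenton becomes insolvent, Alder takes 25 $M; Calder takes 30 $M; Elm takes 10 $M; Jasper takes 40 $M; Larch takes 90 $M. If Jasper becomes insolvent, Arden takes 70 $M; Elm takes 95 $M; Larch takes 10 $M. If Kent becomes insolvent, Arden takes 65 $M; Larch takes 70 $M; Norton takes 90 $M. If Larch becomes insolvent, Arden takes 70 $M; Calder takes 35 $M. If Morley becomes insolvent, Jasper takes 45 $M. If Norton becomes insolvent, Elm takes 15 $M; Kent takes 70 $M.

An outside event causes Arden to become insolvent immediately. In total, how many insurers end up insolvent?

Round 1 — Arden becomes insolvent (initial).
  Morley: +10 → 10 < 90
  Norton: +70 → 70 ≥ 30
Round 2 — Norton becomes insolvent.
  Elm: +15 → 15 < 40
  Kent: +70 → 70 ≥ 40
Round 3 — Kent becomes insolvent.
  Larch: +70 → 70 < 110
No further insolvencies.

3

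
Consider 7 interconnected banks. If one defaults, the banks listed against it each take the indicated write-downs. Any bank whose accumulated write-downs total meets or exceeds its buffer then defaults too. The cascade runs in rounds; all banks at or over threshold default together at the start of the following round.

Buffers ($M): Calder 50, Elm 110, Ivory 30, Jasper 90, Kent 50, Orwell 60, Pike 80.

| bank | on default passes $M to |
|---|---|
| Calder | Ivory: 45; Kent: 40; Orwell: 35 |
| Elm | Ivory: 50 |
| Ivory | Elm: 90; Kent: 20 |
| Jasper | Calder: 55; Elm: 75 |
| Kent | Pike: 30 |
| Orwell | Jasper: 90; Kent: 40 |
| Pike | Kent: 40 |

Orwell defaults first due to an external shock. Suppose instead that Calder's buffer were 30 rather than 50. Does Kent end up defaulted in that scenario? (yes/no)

yes

With Calder's buffer at 30:
Round 1 — Orwell defaults (initial).
  Jasper: +90 → 90 ≥ 90
  Kent: +40 → 40 < 50
Round 2 — Jasper defaults.
  Calder: +55 → 55 ≥ 30
  Elm: +75 → 75 < 110
Round 3 — Calder defaults.
  Ivory: +45 → 45 ≥ 30
  Kent: +40 → 80 ≥ 50
Round 4 — Ivory, Kent default.
  Elm: +90 → 165 ≥ 110
  Pike: +30 → 30 < 80
Round 5 — Elm defaults.
No further defaults.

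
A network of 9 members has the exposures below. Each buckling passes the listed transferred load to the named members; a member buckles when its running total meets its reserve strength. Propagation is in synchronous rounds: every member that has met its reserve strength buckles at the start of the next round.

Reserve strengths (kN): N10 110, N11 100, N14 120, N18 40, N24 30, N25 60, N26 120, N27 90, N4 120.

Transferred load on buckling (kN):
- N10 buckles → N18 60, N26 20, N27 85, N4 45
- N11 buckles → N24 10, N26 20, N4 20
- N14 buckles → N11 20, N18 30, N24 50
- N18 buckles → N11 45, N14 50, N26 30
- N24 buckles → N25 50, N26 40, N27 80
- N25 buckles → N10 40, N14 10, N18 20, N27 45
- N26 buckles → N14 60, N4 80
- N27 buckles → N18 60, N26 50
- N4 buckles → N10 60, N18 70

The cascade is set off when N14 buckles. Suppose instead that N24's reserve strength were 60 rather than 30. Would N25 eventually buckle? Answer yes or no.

no

With N24's reserve strength at 60:
Round 1 — N14 buckles (initial).
  N11: +20 → 20 < 100
  N18: +30 → 30 < 40
  N24: +50 → 50 < 60
No further bucklings.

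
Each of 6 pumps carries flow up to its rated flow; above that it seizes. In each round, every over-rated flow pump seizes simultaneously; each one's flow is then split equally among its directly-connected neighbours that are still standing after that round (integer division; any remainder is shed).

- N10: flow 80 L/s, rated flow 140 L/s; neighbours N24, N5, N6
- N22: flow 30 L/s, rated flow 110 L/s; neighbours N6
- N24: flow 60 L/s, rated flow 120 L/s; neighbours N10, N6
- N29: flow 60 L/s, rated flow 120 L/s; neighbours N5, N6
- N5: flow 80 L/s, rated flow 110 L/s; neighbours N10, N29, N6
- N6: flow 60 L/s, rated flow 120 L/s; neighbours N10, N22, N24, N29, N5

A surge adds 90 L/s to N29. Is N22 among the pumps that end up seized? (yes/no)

no

Round 1 — N29 at 150 > 120. N29 seizes.
  N29 sheds 150 L/s to N5, N6: 75 each.
    N5: 80+75 = 155 > 110
    N6: 60+75 = 135 > 120
Round 2 — N5, N6 seize.
  N5 sheds 155 L/s to N10: 155 each.
    N10: 80+155 = 235 > 140
  N6 sheds 135 L/s to N10, N22, N24: 45 each.
    N10: 235+45 = 280 > 140
    N22: 30+45 = 75 ≤ 110
    N24: 60+45 = 105 ≤ 120
Round 3 — N10 seizes.
  N10 sheds 280 L/s to N24: 280 each.
    N24: 105+280 = 385 > 120
Round 4 — N24 seizes.
  N24 sheds 385 L/s: no online neighbours, lost.
No further seizures.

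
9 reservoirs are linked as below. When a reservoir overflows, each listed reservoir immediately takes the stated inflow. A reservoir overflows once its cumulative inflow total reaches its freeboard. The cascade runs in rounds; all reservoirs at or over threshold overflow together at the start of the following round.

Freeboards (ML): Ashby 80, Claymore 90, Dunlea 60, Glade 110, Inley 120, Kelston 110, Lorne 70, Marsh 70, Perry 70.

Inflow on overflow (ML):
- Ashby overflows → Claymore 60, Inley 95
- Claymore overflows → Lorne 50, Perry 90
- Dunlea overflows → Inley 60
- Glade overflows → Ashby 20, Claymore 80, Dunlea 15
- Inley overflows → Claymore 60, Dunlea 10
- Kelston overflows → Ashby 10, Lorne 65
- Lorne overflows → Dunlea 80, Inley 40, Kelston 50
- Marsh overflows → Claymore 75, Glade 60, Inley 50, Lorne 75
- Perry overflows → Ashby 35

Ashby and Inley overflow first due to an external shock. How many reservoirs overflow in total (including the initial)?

4

Round 1 — Ashby, Inley overflow (initial).
  Claymore: +60+60 → 120 ≥ 90
  Dunlea: +10 → 10 < 60
Round 2 — Claymore overflows.
  Lorne: +50 → 50 < 70
  Perry: +90 → 90 ≥ 70
Round 3 — Perry overflows.
No further overflows.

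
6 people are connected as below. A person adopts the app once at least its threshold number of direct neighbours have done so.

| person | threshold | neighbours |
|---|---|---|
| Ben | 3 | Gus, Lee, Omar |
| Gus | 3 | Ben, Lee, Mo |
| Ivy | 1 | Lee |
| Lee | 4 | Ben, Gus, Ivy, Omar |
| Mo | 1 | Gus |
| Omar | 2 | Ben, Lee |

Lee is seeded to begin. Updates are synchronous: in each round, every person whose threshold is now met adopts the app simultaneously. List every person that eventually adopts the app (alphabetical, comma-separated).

Ivy, Lee

Round 1 — Lee adopts the app (initial).
Round 2 — checking thresholds:
  Ben: 1 of 3 neighbours < 3, below threshold.
  Gus: 1 of 3 neighbours < 3, below threshold.
  Ivy: 1 of 1 neighbours ≥ 1, adopts the app.
  Omar: 1 of 2 neighbours < 2, below threshold.
Round 3 — no new adoptions; cascade stops.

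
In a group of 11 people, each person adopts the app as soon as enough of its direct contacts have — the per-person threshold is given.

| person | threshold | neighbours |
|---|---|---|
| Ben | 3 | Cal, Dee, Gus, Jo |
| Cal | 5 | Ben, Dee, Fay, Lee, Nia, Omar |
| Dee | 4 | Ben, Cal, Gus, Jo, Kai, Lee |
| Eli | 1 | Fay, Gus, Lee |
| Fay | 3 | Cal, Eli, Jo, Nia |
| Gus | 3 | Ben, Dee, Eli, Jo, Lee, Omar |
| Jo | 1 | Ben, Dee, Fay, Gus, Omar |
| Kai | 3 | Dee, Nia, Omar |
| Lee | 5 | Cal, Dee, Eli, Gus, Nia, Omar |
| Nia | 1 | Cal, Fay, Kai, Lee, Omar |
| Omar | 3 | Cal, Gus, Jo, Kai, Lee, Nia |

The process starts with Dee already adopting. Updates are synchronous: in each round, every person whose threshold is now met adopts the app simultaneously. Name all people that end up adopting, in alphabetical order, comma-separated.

Round 1 — Dee adopts the app (initial).
Round 2 — checking thresholds:
  Ben: 1 of 4 neighbours < 3, not yet.
  Cal: 1 of 6 neighbours < 5, not yet.
  Gus: 1 of 6 neighbours < 3, not yet.
  Jo: 1 of 5 neighbours ≥ 1, adopts the app.
  Kai: 1 of 3 neighbours < 3, not yet.
  Lee: 1 of 6 neighbours < 5, not yet.
Round 3 — no new adoptions; cascade stops.

Dee, Jo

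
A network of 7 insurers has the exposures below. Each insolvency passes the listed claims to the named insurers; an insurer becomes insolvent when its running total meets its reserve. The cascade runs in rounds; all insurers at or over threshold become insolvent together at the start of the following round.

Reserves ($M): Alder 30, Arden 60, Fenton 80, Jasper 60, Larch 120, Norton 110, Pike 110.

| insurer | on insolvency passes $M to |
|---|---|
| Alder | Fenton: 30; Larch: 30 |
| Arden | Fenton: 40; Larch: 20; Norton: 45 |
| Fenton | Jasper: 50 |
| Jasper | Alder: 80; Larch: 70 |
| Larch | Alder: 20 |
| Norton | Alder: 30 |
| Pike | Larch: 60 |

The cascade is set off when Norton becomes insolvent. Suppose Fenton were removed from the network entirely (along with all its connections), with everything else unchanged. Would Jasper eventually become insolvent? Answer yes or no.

With Fenton removed:
Round 1 — Norton becomes insolvent (initial).
  Alder: +30 → 30 ≥ 30
Round 2 — Alder becomes insolvent.
  Larch: +30 → 30 < 120
No further insolvencies.

no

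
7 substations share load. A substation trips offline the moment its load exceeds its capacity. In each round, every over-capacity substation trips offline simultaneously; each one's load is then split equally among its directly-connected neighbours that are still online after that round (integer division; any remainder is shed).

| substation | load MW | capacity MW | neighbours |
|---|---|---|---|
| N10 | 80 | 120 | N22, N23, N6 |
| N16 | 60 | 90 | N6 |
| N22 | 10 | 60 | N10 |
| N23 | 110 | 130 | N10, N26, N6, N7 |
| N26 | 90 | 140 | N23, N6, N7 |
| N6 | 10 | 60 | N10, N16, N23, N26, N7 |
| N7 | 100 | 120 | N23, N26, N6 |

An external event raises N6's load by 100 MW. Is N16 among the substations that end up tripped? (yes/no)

no

Round 1 — N6 at 110 > 60. N6 trips offline.
  N6 sheds 110 MW to N10, N16, N23, N26, N7: 22 each.
    N10: 80+22 = 102 ≤ 120
    N16: 60+22 = 82 ≤ 90
    N23: 110+22 = 132 > 130
    N26: 90+22 = 112 ≤ 140
    N7: 100+22 = 122 > 120
Round 2 — N23, N7 trip offline.
  N23 sheds 132 MW to N10, N26: 66 each.
    N10: 102+66 = 168 > 120
    N26: 112+66 = 178 > 140
  N7 sheds 122 MW to N26: 122 each.
    N26: 178+122 = 300 > 140
Round 3 — N10, N26 trip offline.
  N10 sheds 168 MW to N22: 168 each.
    N22: 10+168 = 178 > 60
  N26 sheds 300 MW: no online neighbours, lost.
Round 4 — N22 trips offline.
  N22 sheds 178 MW: no online neighbours, lost.
No further trips.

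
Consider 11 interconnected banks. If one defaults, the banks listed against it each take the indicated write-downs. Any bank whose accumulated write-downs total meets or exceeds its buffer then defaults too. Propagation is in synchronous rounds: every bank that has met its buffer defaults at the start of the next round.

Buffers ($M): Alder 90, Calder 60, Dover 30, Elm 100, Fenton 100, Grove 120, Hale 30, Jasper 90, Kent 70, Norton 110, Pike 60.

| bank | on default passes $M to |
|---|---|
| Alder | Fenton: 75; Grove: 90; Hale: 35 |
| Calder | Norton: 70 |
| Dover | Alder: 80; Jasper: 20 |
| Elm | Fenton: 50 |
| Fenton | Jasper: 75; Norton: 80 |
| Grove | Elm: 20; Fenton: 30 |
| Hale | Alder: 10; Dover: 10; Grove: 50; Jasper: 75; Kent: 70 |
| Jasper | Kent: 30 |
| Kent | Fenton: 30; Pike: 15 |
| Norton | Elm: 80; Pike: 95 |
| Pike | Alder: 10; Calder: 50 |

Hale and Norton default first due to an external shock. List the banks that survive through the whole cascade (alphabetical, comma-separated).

Alder, Calder, Dover, Elm, Fenton, Grove, Jasper

Round 1 — Hale, Norton default (initial).
  Alder: +10 → 10 < 90
  Dover: +10 → 10 < 30
  Elm: +80 → 80 < 100
  Grove: +50 → 50 < 120
  Jasper: +75 → 75 < 90
  Kent: +70 → 70 ≥ 70
  Pike: +95 → 95 ≥ 60
Round 2 — Kent, Pike default.
  Alder: +10 → 20 < 90
  Calder: +50 → 50 < 60
  Fenton: +30 → 30 < 100
No further defaults.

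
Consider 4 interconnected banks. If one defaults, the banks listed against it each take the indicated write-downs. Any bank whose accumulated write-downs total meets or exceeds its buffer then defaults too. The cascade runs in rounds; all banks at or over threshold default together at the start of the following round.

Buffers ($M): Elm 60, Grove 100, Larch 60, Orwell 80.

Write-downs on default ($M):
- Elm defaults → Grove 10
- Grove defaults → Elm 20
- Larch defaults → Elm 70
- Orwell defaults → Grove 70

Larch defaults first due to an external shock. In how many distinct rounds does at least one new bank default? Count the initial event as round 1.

Round 1 — Larch defaults (initial).
  Elm: +70 → 70 ≥ 60
Round 2 — Elm defaults.
  Grove: +10 → 10 < 100
No further defaults.

2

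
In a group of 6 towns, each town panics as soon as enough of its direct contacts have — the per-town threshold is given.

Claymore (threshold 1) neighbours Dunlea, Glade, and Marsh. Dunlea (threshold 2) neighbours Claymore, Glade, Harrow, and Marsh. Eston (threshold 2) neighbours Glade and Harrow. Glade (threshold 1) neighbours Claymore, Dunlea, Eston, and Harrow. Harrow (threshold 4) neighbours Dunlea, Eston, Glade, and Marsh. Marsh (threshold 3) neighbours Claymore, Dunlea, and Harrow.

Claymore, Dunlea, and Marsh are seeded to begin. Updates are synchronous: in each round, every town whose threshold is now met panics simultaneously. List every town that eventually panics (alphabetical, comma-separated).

Claymore, Dunlea, Glade, Marsh

Round 1 — Claymore, Dunlea, Marsh panic (initial).
Round 2 — checking thresholds:
  Glade: 2 of 4 neighbours ≥ 1, panics.
  Harrow: 2 of 4 neighbours < 4, not yet.
Round 3 — no new panics; cascade stops.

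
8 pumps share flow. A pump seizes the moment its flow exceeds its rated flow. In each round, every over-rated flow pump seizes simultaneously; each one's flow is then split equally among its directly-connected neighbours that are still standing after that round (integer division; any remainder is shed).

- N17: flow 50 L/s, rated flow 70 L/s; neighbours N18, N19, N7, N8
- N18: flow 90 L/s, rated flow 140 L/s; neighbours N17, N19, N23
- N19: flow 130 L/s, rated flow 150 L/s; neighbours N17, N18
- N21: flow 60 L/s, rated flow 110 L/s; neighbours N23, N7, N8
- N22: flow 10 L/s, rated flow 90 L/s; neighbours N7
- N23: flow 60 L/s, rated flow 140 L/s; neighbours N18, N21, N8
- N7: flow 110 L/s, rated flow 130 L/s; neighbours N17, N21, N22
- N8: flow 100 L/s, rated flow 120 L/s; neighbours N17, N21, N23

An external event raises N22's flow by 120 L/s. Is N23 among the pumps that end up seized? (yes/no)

Round 1 — N22 at 130 > 90. N22 seizes.
  N22 sheds 130 L/s to N7: 130 each.
    N7: 110+130 = 240 > 130
Round 2 — N7 seizes.
  N7 sheds 240 L/s to N17, N21: 120 each.
    N17: 50+120 = 170 > 70
    N21: 60+120 = 180 > 110
Round 3 — N17, N21 seize.
  N17 sheds 170 L/s to N18, N19, N8: 56 each (2 lost).
    N18: 90+56 = 146 > 140
    N19: 130+56 = 186 > 150
    N8: 100+56 = 156 > 120
  N21 sheds 180 L/s to N23, N8: 90 each.
    N23: 60+90 = 150 > 140
    N8: 156+90 = 246 > 120
Round 4 — N18, N19, N23, N8 seize.
  N18 sheds 146 L/s: no online neighbours, lost.
  N19 sheds 186 L/s: no online neighbours, lost.
  N23 sheds 150 L/s: no online neighbours, lost.
  N8 sheds 246 L/s: no online neighbours, lost.
No further seizures.

yes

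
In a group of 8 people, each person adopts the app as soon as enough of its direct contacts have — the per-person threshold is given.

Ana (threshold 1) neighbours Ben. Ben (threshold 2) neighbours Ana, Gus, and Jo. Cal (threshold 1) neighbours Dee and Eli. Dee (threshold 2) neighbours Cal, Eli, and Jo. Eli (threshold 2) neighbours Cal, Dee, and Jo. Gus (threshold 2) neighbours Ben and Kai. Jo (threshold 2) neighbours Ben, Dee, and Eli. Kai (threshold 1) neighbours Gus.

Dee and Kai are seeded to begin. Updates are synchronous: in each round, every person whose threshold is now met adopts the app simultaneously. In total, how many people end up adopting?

Round 1 — Dee, Kai adopt the app (initial).
Round 2 — checking thresholds:
  Cal: 1 of 2 neighbours ≥ 1, adopts the app.
  Eli: 1 of 3 neighbours < 2, holds.
  Gus: 1 of 2 neighbours < 2, holds.
  Jo: 1 of 3 neighbours < 2, holds.
Round 3 — checking thresholds:
  Eli: 2 of 3 neighbours ≥ 2, adopts the app.
  Gus: 1 of 2 neighbours < 2, holds.
  Jo: 1 of 3 neighbours < 2, holds.
Round 4 — checking thresholds:
  Gus: 1 of 2 neighbours < 2, holds.
  Jo: 2 of 3 neighbours ≥ 2, adopts the app.
Round 5 — no new adoptions; cascade stops.

5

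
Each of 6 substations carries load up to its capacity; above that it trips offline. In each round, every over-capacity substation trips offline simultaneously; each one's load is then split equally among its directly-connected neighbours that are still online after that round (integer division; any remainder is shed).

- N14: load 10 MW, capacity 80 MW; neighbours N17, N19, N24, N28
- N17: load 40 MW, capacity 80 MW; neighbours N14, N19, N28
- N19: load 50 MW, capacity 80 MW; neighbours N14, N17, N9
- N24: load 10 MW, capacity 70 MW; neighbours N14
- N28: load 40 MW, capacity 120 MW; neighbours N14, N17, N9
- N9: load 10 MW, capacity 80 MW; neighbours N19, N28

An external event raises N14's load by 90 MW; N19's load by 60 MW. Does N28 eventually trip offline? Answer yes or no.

Round 1 — N14 at 100 > 80; N19 at 110 > 80. N14, N19 trip offline.
  N14 sheds 100 MW to N17, N24, N28: 33 each (1 lost).
    N17: 40+33 = 73 ≤ 80
    N24: 10+33 = 43 ≤ 70
    N28: 40+33 = 73 ≤ 120
  N19 sheds 110 MW to N17, N9: 55 each.
    N17: 73+55 = 128 > 80
    N9: 10+55 = 65 ≤ 80
Round 2 — N17 trips offline.
  N17 sheds 128 MW to N28: 128 each.
    N28: 73+128 = 201 > 120
Round 3 — N28 trips offline.
  N28 sheds 201 MW to N9: 201 each.
    N9: 65+201 = 266 > 80
Round 4 — N9 trips offline.
  N9 sheds 266 MW: no online neighbours, lost.
No further trips.

yes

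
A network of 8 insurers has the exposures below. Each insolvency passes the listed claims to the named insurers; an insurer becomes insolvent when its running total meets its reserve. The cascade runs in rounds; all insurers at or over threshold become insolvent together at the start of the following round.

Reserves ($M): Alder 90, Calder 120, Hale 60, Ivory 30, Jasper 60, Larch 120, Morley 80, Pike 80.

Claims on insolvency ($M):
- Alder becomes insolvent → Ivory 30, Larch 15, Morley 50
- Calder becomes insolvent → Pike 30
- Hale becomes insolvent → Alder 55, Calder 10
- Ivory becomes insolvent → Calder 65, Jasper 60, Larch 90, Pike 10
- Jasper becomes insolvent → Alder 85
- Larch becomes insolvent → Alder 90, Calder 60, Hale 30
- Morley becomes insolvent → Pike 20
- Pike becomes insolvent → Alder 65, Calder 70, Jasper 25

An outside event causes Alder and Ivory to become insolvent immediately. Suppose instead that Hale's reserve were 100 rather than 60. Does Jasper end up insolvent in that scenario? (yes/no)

With Hale's reserve at 100:
Round 1 — Alder, Ivory become insolvent (initial).
  Calder: +65 → 65 < 120
  Jasper: +60 → 60 ≥ 60
  Larch: +15+90 → 105 < 120
  Morley: +50 → 50 < 80
  Pike: +10 → 10 < 80
Round 2 — Jasper becomes insolvent.
No further insolvencies.

yes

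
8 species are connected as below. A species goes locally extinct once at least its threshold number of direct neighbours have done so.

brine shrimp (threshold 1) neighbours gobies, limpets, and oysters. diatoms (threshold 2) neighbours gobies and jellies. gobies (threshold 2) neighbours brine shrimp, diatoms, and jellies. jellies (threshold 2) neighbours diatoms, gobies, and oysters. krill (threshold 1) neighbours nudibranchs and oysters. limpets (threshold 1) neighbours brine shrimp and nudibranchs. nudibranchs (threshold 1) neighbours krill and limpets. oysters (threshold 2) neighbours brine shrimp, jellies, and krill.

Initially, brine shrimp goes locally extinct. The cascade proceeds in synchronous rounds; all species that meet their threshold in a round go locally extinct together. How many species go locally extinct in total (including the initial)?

5

Round 1 — brine shrimp goes locally extinct (initial).
Round 2 — checking thresholds:
  gobies: 1 of 3 neighbours < 2, not yet.
  limpets: 1 of 2 neighbours ≥ 1, goes locally extinct.
  oysters: 1 of 3 neighbours < 2, not yet.
Round 3 — checking thresholds:
  gobies: 1 of 3 neighbours < 2, not yet.
  nudibranchs: 1 of 2 neighbours ≥ 1, goes locally extinct.
  oysters: 1 of 3 neighbours < 2, not yet.
Round 4 — checking thresholds:
  gobies: 1 of 3 neighbours < 2, not yet.
  krill: 1 of 2 neighbours ≥ 1, goes locally extinct.
  oysters: 1 of 3 neighbours < 2, not yet.
Round 5 — checking thresholds:
  gobies: 1 of 3 neighbours < 2, not yet.
  oysters: 2 of 3 neighbours ≥ 2, goes locally extinct.
Round 6 — no new extinctions; cascade stops.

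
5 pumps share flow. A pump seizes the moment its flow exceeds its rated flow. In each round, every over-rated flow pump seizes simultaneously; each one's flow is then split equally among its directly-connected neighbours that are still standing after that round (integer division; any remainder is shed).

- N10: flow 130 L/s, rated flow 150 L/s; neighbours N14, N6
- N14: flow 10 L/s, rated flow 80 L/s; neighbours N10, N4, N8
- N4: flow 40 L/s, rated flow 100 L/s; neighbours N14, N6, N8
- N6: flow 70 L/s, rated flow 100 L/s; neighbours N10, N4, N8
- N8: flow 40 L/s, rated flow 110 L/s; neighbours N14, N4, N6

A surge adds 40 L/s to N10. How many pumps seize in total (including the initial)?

Round 1 — N10 at 170 > 150. N10 seizes.
  N10 sheds 170 L/s to N14, N6: 85 each.
    N14: 10+85 = 95 > 80
    N6: 70+85 = 155 > 100
Round 2 — N14, N6 seize.
  N14 sheds 95 L/s to N4, N8: 47 each (1 lost).
    N4: 40+47 = 87 ≤ 100
    N8: 40+47 = 87 ≤ 110
  N6 sheds 155 L/s to N4, N8: 77 each (1 lost).
    N4: 87+77 = 164 > 100
    N8: 87+77 = 164 > 110
Round 3 — N4, N8 seize.
  N4 sheds 164 L/s: no online neighbours, lost.
  N8 sheds 164 L/s: no online neighbours, lost.
No further seizures.

5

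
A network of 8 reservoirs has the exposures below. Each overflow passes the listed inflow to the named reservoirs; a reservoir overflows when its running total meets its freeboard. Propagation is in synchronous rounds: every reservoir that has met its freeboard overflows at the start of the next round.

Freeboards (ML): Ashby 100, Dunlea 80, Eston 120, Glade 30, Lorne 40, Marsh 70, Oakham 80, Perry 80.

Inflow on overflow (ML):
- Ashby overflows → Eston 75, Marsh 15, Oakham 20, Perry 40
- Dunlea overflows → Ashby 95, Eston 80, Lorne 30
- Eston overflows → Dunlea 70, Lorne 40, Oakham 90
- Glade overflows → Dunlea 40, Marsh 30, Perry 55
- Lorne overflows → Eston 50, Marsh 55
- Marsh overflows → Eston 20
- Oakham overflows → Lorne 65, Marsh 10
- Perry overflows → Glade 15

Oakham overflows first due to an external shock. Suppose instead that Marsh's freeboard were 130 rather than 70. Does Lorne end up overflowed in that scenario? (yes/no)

With Marsh's freeboard at 130:
Round 1 — Oakham overflows (initial).
  Lorne: +65 → 65 ≥ 40
  Marsh: +10 → 10 < 130
Round 2 — Lorne overflows.
  Eston: +50 → 50 < 120
  Marsh: +55 → 65 < 130
No further overflows.

yes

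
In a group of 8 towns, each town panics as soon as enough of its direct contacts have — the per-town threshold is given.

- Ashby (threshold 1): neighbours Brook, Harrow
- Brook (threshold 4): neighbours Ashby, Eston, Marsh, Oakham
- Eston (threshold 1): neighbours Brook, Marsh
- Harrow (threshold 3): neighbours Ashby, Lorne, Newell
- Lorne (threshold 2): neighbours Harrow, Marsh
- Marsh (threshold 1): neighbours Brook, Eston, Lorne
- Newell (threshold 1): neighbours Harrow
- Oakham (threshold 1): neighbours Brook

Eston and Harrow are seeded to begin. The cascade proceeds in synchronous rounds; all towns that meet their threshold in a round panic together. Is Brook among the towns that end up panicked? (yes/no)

no

Round 1 — Eston, Harrow panic (initial).
Round 2 — checking thresholds:
  Ashby: 1 of 2 neighbours ≥ 1, panics.
  Brook: 1 of 4 neighbours < 4, below threshold.
  Lorne: 1 of 2 neighbours < 2, below threshold.
  Marsh: 1 of 3 neighbours ≥ 1, panics.
  Newell: 1 of 1 neighbours ≥ 1, panics.
Round 3 — checking thresholds:
  Brook: 3 of 4 neighbours < 4, below threshold.
  Lorne: 2 of 2 neighbours ≥ 2, panics.
Round 4 — no new panics; cascade stops.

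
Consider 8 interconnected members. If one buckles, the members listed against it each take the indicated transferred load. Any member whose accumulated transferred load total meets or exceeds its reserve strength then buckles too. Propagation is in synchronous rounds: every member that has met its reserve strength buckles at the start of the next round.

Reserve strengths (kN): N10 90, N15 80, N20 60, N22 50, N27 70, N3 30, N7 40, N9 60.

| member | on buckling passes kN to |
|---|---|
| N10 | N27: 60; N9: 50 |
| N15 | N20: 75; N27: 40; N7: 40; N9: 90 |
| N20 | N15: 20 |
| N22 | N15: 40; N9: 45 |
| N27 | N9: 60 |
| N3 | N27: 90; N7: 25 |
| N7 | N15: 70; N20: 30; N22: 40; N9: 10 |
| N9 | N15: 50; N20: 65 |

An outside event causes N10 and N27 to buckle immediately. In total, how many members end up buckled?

Round 1 — N10, N27 buckle (initial).
  N9: +50+60 → 110 ≥ 60
Round 2 — N9 buckles.
  N15: +50 → 50 < 80
  N20: +65 → 65 ≥ 60
Round 3 — N20 buckles.
  N15: +20 → 70 < 80
No further bucklings.

4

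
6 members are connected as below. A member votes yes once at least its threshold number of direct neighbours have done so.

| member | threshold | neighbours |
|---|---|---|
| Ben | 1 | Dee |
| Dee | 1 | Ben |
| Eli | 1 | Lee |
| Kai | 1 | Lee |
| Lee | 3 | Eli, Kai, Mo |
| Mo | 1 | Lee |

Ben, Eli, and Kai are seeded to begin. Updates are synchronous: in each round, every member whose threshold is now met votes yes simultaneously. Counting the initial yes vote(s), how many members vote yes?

Round 1 — Ben, Eli, Kai vote yes (initial).
Round 2 — checking thresholds:
  Dee: 1 of 1 neighbours ≥ 1, votes yes.
  Lee: 2 of 3 neighbours < 3, not yet.
Round 3 — no new yes votes; cascade stops.

4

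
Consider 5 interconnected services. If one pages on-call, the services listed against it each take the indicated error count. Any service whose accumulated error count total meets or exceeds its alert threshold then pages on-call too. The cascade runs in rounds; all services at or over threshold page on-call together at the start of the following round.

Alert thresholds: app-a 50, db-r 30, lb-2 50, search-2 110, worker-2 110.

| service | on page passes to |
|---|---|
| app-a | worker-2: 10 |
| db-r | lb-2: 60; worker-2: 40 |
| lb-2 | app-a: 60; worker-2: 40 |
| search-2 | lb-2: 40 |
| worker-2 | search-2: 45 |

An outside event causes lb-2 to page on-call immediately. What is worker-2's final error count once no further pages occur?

Round 1 — lb-2 pages on-call (initial).
  app-a: +60 → 60 ≥ 50
  worker-2: +40 → 40 < 110
Round 2 — app-a pages on-call.
  worker-2: +10 → 50 < 110
No further pages.

50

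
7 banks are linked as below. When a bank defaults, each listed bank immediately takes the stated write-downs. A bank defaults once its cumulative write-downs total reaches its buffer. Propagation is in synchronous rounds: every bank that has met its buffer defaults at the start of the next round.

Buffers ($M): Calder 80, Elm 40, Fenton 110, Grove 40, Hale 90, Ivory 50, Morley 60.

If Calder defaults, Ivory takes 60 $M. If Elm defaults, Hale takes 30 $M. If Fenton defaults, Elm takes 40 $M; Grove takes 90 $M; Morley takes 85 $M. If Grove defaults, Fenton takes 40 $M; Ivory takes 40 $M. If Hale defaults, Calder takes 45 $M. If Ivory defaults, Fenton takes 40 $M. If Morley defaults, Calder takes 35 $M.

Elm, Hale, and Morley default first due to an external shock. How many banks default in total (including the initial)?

Round 1 — Elm, Hale, Morley default (initial).
  Calder: +45+35 → 80 ≥ 80
Round 2 — Calder defaults.
  Ivory: +60 → 60 ≥ 50
Round 3 — Ivory defaults.
  Fenton: +40 → 40 < 110
No further defaults.

5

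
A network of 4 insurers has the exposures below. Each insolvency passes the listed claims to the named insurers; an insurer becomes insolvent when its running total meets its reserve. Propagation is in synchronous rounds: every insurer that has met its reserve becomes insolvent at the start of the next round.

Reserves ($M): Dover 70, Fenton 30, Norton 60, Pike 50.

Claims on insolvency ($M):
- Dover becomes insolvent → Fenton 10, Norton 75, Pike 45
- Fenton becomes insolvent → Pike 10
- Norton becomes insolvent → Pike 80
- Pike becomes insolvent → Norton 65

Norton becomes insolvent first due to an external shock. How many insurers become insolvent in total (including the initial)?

Round 1 — Norton becomes insolvent (initial).
  Pike: +80 → 80 ≥ 50
Round 2 — Pike becomes insolvent.
No further insolvencies.

2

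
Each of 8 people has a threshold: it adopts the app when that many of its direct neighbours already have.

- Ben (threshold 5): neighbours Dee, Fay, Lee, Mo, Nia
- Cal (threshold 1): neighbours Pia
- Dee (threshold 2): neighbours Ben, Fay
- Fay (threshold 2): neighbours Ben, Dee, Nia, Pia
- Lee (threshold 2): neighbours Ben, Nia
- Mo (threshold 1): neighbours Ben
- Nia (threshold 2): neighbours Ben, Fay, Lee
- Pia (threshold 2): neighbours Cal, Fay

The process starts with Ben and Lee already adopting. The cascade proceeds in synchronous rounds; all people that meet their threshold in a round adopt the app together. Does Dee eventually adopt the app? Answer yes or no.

Round 1 — Ben, Lee adopt the app (initial).
Round 2 — checking thresholds:
  Dee: 1 of 2 neighbours < 2, holds.
  Fay: 1 of 4 neighbours < 2, holds.
  Mo: 1 of 1 neighbours ≥ 1, adopts the app.
  Nia: 2 of 3 neighbours ≥ 2, adopts the app.
Round 3 — checking thresholds:
  Dee: 1 of 2 neighbours < 2, holds.
  Fay: 2 of 4 neighbours ≥ 2, adopts the app.
Round 4 — checking thresholds:
  Dee: 2 of 2 neighbours ≥ 2, adopts the app.
  Pia: 1 of 2 neighbours < 2, holds.
Round 5 — no new adoptions; cascade stops.

yes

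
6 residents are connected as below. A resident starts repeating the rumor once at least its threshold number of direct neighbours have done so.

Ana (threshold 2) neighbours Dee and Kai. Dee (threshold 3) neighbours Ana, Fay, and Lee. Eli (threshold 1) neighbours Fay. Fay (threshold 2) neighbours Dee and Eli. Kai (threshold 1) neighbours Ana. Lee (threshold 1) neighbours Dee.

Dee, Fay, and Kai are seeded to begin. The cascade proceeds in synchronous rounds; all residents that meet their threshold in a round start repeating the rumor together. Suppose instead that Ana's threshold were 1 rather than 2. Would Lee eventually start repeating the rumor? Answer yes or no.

yes

With Ana's threshold at 1:
Round 1 — Dee, Fay, Kai start repeating the rumor (initial).
Round 2 — checking thresholds:
  Ana: 2 of 2 neighbours ≥ 1, starts repeating the rumor.
  Eli: 1 of 1 neighbours ≥ 1, starts repeating the rumor.
  Lee: 1 of 1 neighbours ≥ 1, starts repeating the rumor.
Round 3 — no new spreads; cascade stops.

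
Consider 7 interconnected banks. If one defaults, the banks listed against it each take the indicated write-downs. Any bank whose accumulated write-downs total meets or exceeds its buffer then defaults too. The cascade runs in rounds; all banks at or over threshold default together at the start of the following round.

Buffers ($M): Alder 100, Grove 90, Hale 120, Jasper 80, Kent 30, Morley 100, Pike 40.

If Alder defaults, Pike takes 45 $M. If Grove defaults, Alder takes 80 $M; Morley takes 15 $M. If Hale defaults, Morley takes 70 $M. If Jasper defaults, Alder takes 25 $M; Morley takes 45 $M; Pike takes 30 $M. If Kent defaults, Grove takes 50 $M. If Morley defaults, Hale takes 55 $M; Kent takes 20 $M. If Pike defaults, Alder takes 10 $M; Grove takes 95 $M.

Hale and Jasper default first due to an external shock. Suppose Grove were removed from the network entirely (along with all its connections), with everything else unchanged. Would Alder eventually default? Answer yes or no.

no

With Grove removed:
Round 1 — Hale, Jasper default (initial).
  Alder: +25 → 25 < 100
  Morley: +70+45 → 115 ≥ 100
  Pike: +30 → 30 < 40
Round 2 — Morley defaults.
  Kent: +20 → 20 < 30
No further defaults.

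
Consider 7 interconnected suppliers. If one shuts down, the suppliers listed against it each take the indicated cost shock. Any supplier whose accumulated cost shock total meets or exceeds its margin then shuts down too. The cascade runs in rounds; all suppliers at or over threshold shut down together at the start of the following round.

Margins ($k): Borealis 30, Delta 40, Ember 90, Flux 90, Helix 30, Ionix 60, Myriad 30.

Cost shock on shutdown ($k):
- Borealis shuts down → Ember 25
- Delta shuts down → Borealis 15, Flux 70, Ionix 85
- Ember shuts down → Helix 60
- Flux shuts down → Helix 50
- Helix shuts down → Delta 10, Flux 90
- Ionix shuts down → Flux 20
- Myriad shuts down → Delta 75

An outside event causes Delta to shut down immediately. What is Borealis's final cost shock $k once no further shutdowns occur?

Round 1 — Delta shuts down (initial).
  Borealis: +15 → 15 < 30
  Flux: +70 → 70 < 90
  Ionix: +85 → 85 ≥ 60
Round 2 — Ionix shuts down.
  Flux: +20 → 90 ≥ 90
Round 3 — Flux shuts down.
  Helix: +50 → 50 ≥ 30
Round 4 — Helix shuts down.
No further shutdowns.

15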